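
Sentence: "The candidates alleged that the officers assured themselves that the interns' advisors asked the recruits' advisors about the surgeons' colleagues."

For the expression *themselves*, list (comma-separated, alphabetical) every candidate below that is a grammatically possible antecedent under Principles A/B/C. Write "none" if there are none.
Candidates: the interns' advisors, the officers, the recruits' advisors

*themselves* is a reflexive; Principle A requires it to be bound within its binding domain — the clause headed by 'assured'.
— the interns' advisors: subject of the clause headed by 'asked'; does not c-command the reflexive — cannot bind it (Principle A).
— the officers: subject of the clause headed by 'assured'; c-commands the reflexive within its binding domain — allowed (Principle A).
— the recruits' advisors: object of the clause headed by 'asked'; does not c-command the reflexive — cannot bind it (Principle A).

the officers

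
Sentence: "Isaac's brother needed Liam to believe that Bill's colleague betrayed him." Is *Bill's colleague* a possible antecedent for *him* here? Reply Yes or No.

No

*him* is a pronoun; Principle B requires it to be free in its binding domain — the clause headed by 'betrayed'.
— Bill's colleague: subject of the clause headed by 'betrayed'; c-commands the pronoun within its binding domain — blocked (Principle B).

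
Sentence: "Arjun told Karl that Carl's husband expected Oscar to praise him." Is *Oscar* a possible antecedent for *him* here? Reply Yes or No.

No

*him* is a pronoun; Principle B requires it to be free in its binding domain — the clause headed by 'praise'.
— Oscar: subject of the clause headed by 'praise'; c-commands the pronoun within its binding domain — blocked (Principle B).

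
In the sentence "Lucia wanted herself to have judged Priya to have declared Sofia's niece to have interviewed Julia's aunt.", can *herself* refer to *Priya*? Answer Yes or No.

*herself* is a reflexive; Principle A requires it to be bound within its binding domain — the matrix clause.
— Priya: subject of the clause headed by 'declared'; does not c-command the reflexive — cannot bind it (Principle A).

No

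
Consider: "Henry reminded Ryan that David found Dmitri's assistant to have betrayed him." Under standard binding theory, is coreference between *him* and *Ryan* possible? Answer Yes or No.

*Ryan* is an R-expression; Principle C requires it to be free (not bound by any c-commanding expression).
— him: object of the clause headed by 'betrayed'; the pronoun does not c-command the R-expression — coreference allowed.

Yes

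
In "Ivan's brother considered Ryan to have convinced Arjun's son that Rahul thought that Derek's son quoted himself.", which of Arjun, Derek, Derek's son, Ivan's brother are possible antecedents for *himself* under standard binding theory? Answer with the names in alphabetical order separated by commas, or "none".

*himself* is a reflexive; Principle A requires it to be bound within its binding domain — the clause headed by 'quoted'.
— Arjun: possessor inside the object DP of the clause headed by 'convinced'; does not c-command the reflexive — cannot bind it (Principle A).
— Derek: possessor inside the subject DP of the clause headed by 'quoted'; does not c-command the reflexive — cannot bind it (Principle A).
— Derek's son: subject of the clause headed by 'quoted'; c-commands the reflexive within its binding domain — allowed (Principle A).
— Ivan's brother: subject of the matrix clause; c-commands the reflexive but lies outside its binding domain — cannot bind it (Principle A).

Derek's son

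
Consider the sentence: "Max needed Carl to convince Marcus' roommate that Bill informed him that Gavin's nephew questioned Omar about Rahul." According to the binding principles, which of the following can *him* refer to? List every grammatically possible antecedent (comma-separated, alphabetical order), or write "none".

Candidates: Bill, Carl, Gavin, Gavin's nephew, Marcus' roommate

Carl, Marcus' roommate

*him* is a pronoun; Principle B requires it to be free in its binding domain — the clause headed by 'informed'.
— Bill: subject of the clause headed by 'informed'; c-commands the pronoun within its binding domain — blocked (Principle B).
— Carl: subject of the clause headed by 'convince'; c-commands the pronoun but lies outside its binding domain — allowed.
— Gavin: possessor inside the subject DP of the clause headed by 'questioned'; is c-commanded by the pronoun; coreference would bind this R-expression — blocked (Principle C).
— Gavin's nephew: subject of the clause headed by 'questioned'; is c-commanded by the pronoun; coreference would bind this R-expression — blocked (Principle C).
— Marcus' roommate: object of the clause headed by 'convince'; c-commands the pronoun but lies outside its binding domain — allowed.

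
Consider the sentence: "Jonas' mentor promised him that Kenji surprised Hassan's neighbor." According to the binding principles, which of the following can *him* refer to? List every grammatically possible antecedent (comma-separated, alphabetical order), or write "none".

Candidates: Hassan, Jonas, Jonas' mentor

*him* is a pronoun; Principle B requires it to be free in its binding domain — the matrix clause.
— Hassan: possessor inside the object DP of the clause headed by 'surprised'; is c-commanded by the pronoun; coreference would bind this R-expression — blocked (Principle C).
— Jonas: possessor inside the subject DP of the matrix clause; does not c-command the pronoun — Principle B does not apply; allowed.
— Jonas' mentor: subject of the matrix clause; c-commands the pronoun within its binding domain — blocked (Principle B).

Jonas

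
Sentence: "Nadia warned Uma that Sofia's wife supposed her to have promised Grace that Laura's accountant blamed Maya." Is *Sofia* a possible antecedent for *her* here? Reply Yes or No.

Yes

*her* is a pronoun; Principle B requires it to be free in its binding domain — the clause headed by 'supposed'.
— Sofia: possessor inside the subject DP of the clause headed by 'supposed'; does not c-command the pronoun — Principle B does not apply; allowed.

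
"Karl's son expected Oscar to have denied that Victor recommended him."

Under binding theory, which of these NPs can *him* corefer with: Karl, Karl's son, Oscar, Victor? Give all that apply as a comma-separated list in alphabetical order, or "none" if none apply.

Karl, Karl's son, Oscar

*him* is a pronoun; Principle B requires it to be free in its binding domain — the clause headed by 'recommended'.
— Karl: possessor inside the subject DP of the matrix clause; does not c-command the pronoun — Principle B does not apply; allowed.
— Karl's son: subject of the matrix clause; c-commands the pronoun but lies outside its binding domain — allowed.
— Oscar: subject of the clause headed by 'denied'; c-commands the pronoun but lies outside its binding domain — allowed.
— Victor: subject of the clause headed by 'recommended'; c-commands the pronoun within its binding domain — blocked (Principle B).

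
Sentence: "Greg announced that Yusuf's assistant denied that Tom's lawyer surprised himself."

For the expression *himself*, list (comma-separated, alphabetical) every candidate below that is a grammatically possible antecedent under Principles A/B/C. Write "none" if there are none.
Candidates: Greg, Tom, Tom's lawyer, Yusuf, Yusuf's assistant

Tom's lawyer

*himself* is a reflexive; Principle A requires it to be bound within its binding domain — the clause headed by 'surprised'.
— Greg: subject of the matrix clause; c-commands the reflexive but lies outside its binding domain — cannot bind it (Principle A).
— Tom: possessor inside the subject DP of the clause headed by 'surprised'; does not c-command the reflexive — cannot bind it (Principle A).
— Tom's lawyer: subject of the clause headed by 'surprised'; c-commands the reflexive within its binding domain — allowed (Principle A).
— Yusuf: possessor inside the subject DP of the clause headed by 'denied'; does not c-command the reflexive — cannot bind it (Principle A).
— Yusuf's assistant: subject of the clause headed by 'denied'; c-commands the reflexive but lies outside its binding domain — cannot bind it (Principle A).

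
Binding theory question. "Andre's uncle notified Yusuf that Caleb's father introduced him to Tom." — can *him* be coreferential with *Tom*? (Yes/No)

No

*him* is a pronoun; Principle B requires it to be free in its binding domain — the clause headed by 'introduced'.
— Tom: second object of the clause headed by 'introduced'; is c-commanded by the pronoun; coreference would bind this R-expression — blocked (Principle C).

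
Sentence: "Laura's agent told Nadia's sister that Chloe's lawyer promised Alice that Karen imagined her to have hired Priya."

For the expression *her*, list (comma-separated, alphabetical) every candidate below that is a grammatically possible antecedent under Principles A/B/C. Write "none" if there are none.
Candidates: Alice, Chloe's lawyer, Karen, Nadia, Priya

Alice, Chloe's lawyer, Nadia

*her* is a pronoun; Principle B requires it to be free in its binding domain — the clause headed by 'imagined'.
— Alice: object of the clause headed by 'promised'; c-commands the pronoun but lies outside its binding domain — allowed.
— Chloe's lawyer: subject of the clause headed by 'promised'; c-commands the pronoun but lies outside its binding domain — allowed.
— Karen: subject of the clause headed by 'imagined'; c-commands the pronoun within its binding domain — blocked (Principle B).
— Nadia: possessor inside the object DP of the matrix clause; does not c-command the pronoun — Principle B does not apply; allowed.
— Priya: object of the clause headed by 'hired'; is c-commanded by the pronoun; coreference would bind this R-expression — blocked (Principle C).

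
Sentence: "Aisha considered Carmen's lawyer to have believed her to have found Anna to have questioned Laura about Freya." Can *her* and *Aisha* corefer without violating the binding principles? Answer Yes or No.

*Aisha* is an R-expression; Principle C requires it to be free (not bound by any c-commanding expression).
— her: subject of the clause headed by 'found'; the pronoun does not c-command the R-expression — coreference allowed.

Yes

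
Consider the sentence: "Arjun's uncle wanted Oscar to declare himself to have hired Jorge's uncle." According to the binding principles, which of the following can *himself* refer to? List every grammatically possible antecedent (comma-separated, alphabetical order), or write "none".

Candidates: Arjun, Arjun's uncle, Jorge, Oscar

*himself* is a reflexive; Principle A requires it to be bound within its binding domain — the clause headed by 'declare'.
— Arjun: possessor inside the subject DP of the matrix clause; does not c-command the reflexive — cannot bind it (Principle A).
— Arjun's uncle: subject of the matrix clause; c-commands the reflexive but lies outside its binding domain — cannot bind it (Principle A).
— Jorge: possessor inside the object DP of the clause headed by 'hired'; does not c-command the reflexive — cannot bind it (Principle A).
— Oscar: subject of the clause headed by 'declare'; c-commands the reflexive within its binding domain — allowed (Principle A).

Oscar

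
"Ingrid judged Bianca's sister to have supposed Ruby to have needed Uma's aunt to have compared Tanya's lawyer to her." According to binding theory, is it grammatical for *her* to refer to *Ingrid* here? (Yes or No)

*Ingrid* is an R-expression; Principle C requires it to be free (not bound by any c-commanding expression).
— her: second object of the clause headed by 'compared'; the pronoun does not c-command the R-expression — coreference allowed.

Yes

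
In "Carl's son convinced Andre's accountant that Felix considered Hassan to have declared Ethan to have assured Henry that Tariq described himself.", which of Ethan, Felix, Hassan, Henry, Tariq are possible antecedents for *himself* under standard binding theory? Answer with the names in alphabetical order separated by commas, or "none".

*himself* is a reflexive; Principle A requires it to be bound within its binding domain — the clause headed by 'described'.
— Ethan: subject of the clause headed by 'assured'; c-commands the reflexive but lies outside its binding domain — cannot bind it (Principle A).
— Felix: subject of the clause headed by 'considered'; c-commands the reflexive but lies outside its binding domain — cannot bind it (Principle A).
— Hassan: subject of the clause headed by 'declared'; c-commands the reflexive but lies outside its binding domain — cannot bind it (Principle A).
— Henry: object of the clause headed by 'assured'; c-commands the reflexive but lies outside its binding domain — cannot bind it (Principle A).
— Tariq: subject of the clause headed by 'described'; c-commands the reflexive within its binding domain — allowed (Principle A).

Tariq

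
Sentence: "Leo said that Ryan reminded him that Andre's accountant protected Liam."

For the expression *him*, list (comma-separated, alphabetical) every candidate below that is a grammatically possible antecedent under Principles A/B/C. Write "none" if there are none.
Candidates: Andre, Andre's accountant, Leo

*him* is a pronoun; Principle B requires it to be free in its binding domain — the clause headed by 'reminded'.
— Andre: possessor inside the subject DP of the clause headed by 'protected'; is c-commanded by the pronoun; coreference would bind this R-expression — blocked (Principle C).
— Andre's accountant: subject of the clause headed by 'protected'; is c-commanded by the pronoun; coreference would bind this R-expression — blocked (Principle C).
— Leo: subject of the matrix clause; c-commands the pronoun but lies outside its binding domain — allowed.

Leo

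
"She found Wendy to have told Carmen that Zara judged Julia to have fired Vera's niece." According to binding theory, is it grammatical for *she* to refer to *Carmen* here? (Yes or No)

*Carmen* is an R-expression; Principle C requires it to be free (not bound by any c-commanding expression).
— she: subject of the matrix clause; the pronoun c-commands the R-expression — coreference blocked (Principle C).

No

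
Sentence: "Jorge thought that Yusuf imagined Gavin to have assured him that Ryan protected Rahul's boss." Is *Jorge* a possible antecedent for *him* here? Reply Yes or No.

*him* is a pronoun; Principle B requires it to be free in its binding domain — the clause headed by 'assured'.
— Jorge: subject of the matrix clause; c-commands the pronoun but lies outside its binding domain — allowed.

Yes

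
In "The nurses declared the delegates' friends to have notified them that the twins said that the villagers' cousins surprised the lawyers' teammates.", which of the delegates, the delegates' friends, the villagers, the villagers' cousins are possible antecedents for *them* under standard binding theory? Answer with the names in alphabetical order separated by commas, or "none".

the delegates

*them* is a pronoun; Principle B requires it to be free in its binding domain — the clause headed by 'notified'.
— the delegates: possessor inside the subject DP of the clause headed by 'notified'; does not c-command the pronoun — Principle B does not apply; allowed.
— the delegates' friends: subject of the clause headed by 'notified'; c-commands the pronoun within its binding domain — blocked (Principle B).
— the villagers: possessor inside the subject DP of the clause headed by 'surprised'; is c-commanded by the pronoun; coreference would bind this R-expression — blocked (Principle C).
— the villagers' cousins: subject of the clause headed by 'surprised'; is c-commanded by the pronoun; coreference would bind this R-expression — blocked (Principle C).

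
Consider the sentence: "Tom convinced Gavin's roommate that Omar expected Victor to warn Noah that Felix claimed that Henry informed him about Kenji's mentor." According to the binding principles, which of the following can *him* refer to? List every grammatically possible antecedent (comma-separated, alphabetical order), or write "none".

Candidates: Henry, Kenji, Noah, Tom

Noah, Tom

*him* is a pronoun; Principle B requires it to be free in its binding domain — the clause headed by 'informed'.
— Henry: subject of the clause headed by 'informed'; c-commands the pronoun within its binding domain — blocked (Principle B).
— Kenji: possessor inside the second object DP of the clause headed by 'informed'; is c-commanded by the pronoun; coreference would bind this R-expression — blocked (Principle C).
— Noah: object of the clause headed by 'warn'; c-commands the pronoun but lies outside its binding domain — allowed.
— Tom: subject of the matrix clause; c-commands the pronoun but lies outside its binding domain — allowed.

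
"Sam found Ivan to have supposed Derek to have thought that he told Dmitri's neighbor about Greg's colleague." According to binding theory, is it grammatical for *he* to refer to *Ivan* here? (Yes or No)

Yes

*Ivan* is an R-expression; Principle C requires it to be free (not bound by any c-commanding expression).
— he: subject of the clause headed by 'told'; the pronoun does not c-command the R-expression — coreference allowed.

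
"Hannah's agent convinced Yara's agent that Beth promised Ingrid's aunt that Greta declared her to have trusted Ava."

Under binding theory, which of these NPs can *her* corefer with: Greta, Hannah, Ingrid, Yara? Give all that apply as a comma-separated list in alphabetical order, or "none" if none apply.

Hannah, Ingrid, Yara

*her* is a pronoun; Principle B requires it to be free in its binding domain — the clause headed by 'declared'.
— Greta: subject of the clause headed by 'declared'; c-commands the pronoun within its binding domain — blocked (Principle B).
— Hannah: possessor inside the subject DP of the matrix clause; does not c-command the pronoun — Principle B does not apply; allowed.
— Ingrid: possessor inside the object DP of the clause headed by 'promised'; does not c-command the pronoun — Principle B does not apply; allowed.
— Yara: possessor inside the object DP of the matrix clause; does not c-command the pronoun — Principle B does not apply; allowed.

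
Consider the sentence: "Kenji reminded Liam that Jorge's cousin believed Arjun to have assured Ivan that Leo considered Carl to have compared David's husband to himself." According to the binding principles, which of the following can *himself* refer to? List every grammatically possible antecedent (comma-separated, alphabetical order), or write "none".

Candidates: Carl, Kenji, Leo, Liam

*himself* is a reflexive; Principle A requires it to be bound within its binding domain — the clause headed by 'compared'.
— Carl: subject of the clause headed by 'compared'; c-commands the reflexive within its binding domain — allowed (Principle A).
— Kenji: subject of the matrix clause; c-commands the reflexive but lies outside its binding domain — cannot bind it (Principle A).
— Leo: subject of the clause headed by 'considered'; c-commands the reflexive but lies outside its binding domain — cannot bind it (Principle A).
— Liam: object of the matrix clause; c-commands the reflexive but lies outside its binding domain — cannot bind it (Principle A).

Carl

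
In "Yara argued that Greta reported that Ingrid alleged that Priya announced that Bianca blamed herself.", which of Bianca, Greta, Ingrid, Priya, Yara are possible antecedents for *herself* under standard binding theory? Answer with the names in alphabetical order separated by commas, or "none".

Bianca

*herself* is a reflexive; Principle A requires it to be bound within its binding domain — the clause headed by 'blamed'.
— Bianca: subject of the clause headed by 'blamed'; c-commands the reflexive within its binding domain — allowed (Principle A).
— Greta: subject of the clause headed by 'reported'; c-commands the reflexive but lies outside its binding domain — cannot bind it (Principle A).
— Ingrid: subject of the clause headed by 'alleged'; c-commands the reflexive but lies outside its binding domain — cannot bind it (Principle A).
— Priya: subject of the clause headed by 'announced'; c-commands the reflexive but lies outside its binding domain — cannot bind it (Principle A).
— Yara: subject of the matrix clause; c-commands the reflexive but lies outside its binding domain — cannot bind it (Principle A).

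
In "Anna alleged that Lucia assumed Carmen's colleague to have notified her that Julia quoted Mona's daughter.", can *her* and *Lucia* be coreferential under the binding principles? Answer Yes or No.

Yes

*Lucia* is an R-expression; Principle C requires it to be free (not bound by any c-commanding expression).
— her: object of the clause headed by 'notified'; the pronoun does not c-command the R-expression — coreference allowed.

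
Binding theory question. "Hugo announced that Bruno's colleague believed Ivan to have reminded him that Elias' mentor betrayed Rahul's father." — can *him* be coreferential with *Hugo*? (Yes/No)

*him* is a pronoun; Principle B requires it to be free in its binding domain — the clause headed by 'reminded'.
— Hugo: subject of the matrix clause; c-commands the pronoun but lies outside its binding domain — allowed.

Yes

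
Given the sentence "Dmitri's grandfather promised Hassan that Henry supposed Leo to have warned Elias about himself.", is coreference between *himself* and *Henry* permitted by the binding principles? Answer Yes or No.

No

*himself* is a reflexive; Principle A requires it to be bound within its binding domain — the clause headed by 'warned'.
— Henry: subject of the clause headed by 'supposed'; c-commands the reflexive but lies outside its binding domain — cannot bind it (Principle A).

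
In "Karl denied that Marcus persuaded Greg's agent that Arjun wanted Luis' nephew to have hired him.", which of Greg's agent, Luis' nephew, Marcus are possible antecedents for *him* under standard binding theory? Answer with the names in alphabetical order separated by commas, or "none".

Greg's agent, Marcus

*him* is a pronoun; Principle B requires it to be free in its binding domain — the clause headed by 'hired'.
— Greg's agent: object of the clause headed by 'persuaded'; c-commands the pronoun but lies outside its binding domain — allowed.
— Luis' nephew: subject of the clause headed by 'hired'; c-commands the pronoun within its binding domain — blocked (Principle B).
— Marcus: subject of the clause headed by 'persuaded'; c-commands the pronoun but lies outside its binding domain — allowed.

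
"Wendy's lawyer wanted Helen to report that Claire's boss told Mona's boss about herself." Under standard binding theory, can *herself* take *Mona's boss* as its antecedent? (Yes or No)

*herself* is a reflexive; Principle A requires it to be bound within its binding domain — the clause headed by 'told'.
— Mona's boss: object of the clause headed by 'told'; c-commands the reflexive within its binding domain — allowed (Principle A).

Yes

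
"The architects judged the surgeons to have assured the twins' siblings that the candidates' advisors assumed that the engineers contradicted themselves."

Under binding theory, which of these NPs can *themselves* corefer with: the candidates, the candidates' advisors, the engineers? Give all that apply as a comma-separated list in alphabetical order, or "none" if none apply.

the engineers

*themselves* is a reflexive; Principle A requires it to be bound within its binding domain — the clause headed by 'contradicted'.
— the candidates: possessor inside the subject DP of the clause headed by 'assumed'; does not c-command the reflexive — cannot bind it (Principle A).
— the candidates' advisors: subject of the clause headed by 'assumed'; c-commands the reflexive but lies outside its binding domain — cannot bind it (Principle A).
— the engineers: subject of the clause headed by 'contradicted'; c-commands the reflexive within its binding domain — allowed (Principle A).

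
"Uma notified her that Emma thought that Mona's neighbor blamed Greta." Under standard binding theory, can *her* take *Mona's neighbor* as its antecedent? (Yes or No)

*her* is a pronoun; Principle B requires it to be free in its binding domain — the matrix clause.
— Mona's neighbor: subject of the clause headed by 'blamed'; is c-commanded by the pronoun; coreference would bind this R-expression — blocked (Principle C).

No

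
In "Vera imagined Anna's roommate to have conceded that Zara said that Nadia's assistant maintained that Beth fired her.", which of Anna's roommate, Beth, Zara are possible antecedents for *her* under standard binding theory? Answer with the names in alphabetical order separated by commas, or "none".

*her* is a pronoun; Principle B requires it to be free in its binding domain — the clause headed by 'fired'.
— Anna's roommate: subject of the clause headed by 'conceded'; c-commands the pronoun but lies outside its binding domain — allowed.
— Beth: subject of the clause headed by 'fired'; c-commands the pronoun within its binding domain — blocked (Principle B).
— Zara: subject of the clause headed by 'said'; c-commands the pronoun but lies outside its binding domain — allowed.

Anna's roommate, Zara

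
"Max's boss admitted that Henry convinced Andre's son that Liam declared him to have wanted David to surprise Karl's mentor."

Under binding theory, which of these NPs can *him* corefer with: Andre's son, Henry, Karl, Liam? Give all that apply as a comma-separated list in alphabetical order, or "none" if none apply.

*him* is a pronoun; Principle B requires it to be free in its binding domain — the clause headed by 'declared'.
— Andre's son: object of the clause headed by 'convinced'; c-commands the pronoun but lies outside its binding domain — allowed.
— Henry: subject of the clause headed by 'convinced'; c-commands the pronoun but lies outside its binding domain — allowed.
— Karl: possessor inside the object DP of the clause headed by 'surprise'; is c-commanded by the pronoun; coreference would bind this R-expression — blocked (Principle C).
— Liam: subject of the clause headed by 'declared'; c-commands the pronoun within its binding domain — blocked (Principle B).

Andre's son, Henry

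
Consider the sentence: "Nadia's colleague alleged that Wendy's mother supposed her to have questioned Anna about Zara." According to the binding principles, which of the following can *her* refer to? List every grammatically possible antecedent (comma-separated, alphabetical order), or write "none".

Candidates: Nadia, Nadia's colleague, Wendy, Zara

*her* is a pronoun; Principle B requires it to be free in its binding domain — the clause headed by 'supposed'.
— Nadia: possessor inside the subject DP of the matrix clause; does not c-command the pronoun — Principle B does not apply; allowed.
— Nadia's colleague: subject of the matrix clause; c-commands the pronoun but lies outside its binding domain — allowed.
— Wendy: possessor inside the subject DP of the clause headed by 'supposed'; does not c-command the pronoun — Principle B does not apply; allowed.
— Zara: second object of the clause headed by 'questioned'; is c-commanded by the pronoun; coreference would bind this R-expression — blocked (Principle C).

Nadia, Nadia's colleague, Wendy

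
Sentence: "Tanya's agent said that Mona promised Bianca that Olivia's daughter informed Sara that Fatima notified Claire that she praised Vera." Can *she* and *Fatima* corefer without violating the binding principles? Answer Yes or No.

Yes

*Fatima* is an R-expression; Principle C requires it to be free (not bound by any c-commanding expression).
— she: subject of the clause headed by 'praised'; the pronoun does not c-command the R-expression — coreference allowed.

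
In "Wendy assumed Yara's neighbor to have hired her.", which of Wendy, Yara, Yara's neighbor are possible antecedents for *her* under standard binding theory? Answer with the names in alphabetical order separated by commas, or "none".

Wendy, Yara

*her* is a pronoun; Principle B requires it to be free in its binding domain — the clause headed by 'hired'.
— Wendy: subject of the matrix clause; c-commands the pronoun but lies outside its binding domain — allowed.
— Yara: possessor inside the subject DP of the clause headed by 'hired'; does not c-command the pronoun — Principle B does not apply; allowed.
— Yara's neighbor: subject of the clause headed by 'hired'; c-commands the pronoun within its binding domain — blocked (Principle B).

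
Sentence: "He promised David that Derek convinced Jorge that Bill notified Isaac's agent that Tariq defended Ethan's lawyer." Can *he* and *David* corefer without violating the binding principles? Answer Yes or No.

*David* is an R-expression; Principle C requires it to be free (not bound by any c-commanding expression).
— he: subject of the matrix clause; the pronoun c-commands the R-expression — coreference blocked (Principle C).

No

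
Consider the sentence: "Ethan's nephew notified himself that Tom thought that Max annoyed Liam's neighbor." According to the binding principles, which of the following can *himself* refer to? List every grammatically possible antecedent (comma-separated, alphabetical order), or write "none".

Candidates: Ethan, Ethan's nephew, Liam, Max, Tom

Ethan's nephew

*himself* is a reflexive; Principle A requires it to be bound within its binding domain — the matrix clause.
— Ethan: possessor inside the subject DP of the matrix clause; does not c-command the reflexive — cannot bind it (Principle A).
— Ethan's nephew: subject of the matrix clause; c-commands the reflexive within its binding domain — allowed (Principle A).
— Liam: possessor inside the object DP of the clause headed by 'annoyed'; does not c-command the reflexive — cannot bind it (Principle A).
— Max: subject of the clause headed by 'annoyed'; does not c-command the reflexive — cannot bind it (Principle A).
— Tom: subject of the clause headed by 'thought'; does not c-command the reflexive — cannot bind it (Principle A).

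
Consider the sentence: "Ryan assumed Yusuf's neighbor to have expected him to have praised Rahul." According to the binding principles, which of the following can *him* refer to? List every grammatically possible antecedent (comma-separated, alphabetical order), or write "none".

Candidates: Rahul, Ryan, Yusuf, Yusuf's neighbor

*him* is a pronoun; Principle B requires it to be free in its binding domain — the clause headed by 'expected'.
— Rahul: object of the clause headed by 'praised'; is c-commanded by the pronoun; coreference would bind this R-expression — blocked (Principle C).
— Ryan: subject of the matrix clause; c-commands the pronoun but lies outside its binding domain — allowed.
— Yusuf: possessor inside the subject DP of the clause headed by 'expected'; does not c-command the pronoun — Principle B does not apply; allowed.
— Yusuf's neighbor: subject of the clause headed by 'expected'; c-commands the pronoun within its binding domain — blocked (Principle B).

Ryan, Yusuf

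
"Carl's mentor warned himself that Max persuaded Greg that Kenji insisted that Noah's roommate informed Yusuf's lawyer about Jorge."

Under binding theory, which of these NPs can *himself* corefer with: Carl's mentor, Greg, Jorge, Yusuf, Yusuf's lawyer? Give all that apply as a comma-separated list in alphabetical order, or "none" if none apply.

*himself* is a reflexive; Principle A requires it to be bound within its binding domain — the matrix clause.
— Carl's mentor: subject of the matrix clause; c-commands the reflexive within its binding domain — allowed (Principle A).
— Greg: object of the clause headed by 'persuaded'; does not c-command the reflexive — cannot bind it (Principle A).
— Jorge: second object of the clause headed by 'informed'; does not c-command the reflexive — cannot bind it (Principle A).
— Yusuf: possessor inside the object DP of the clause headed by 'informed'; does not c-command the reflexive — cannot bind it (Principle A).
— Yusuf's lawyer: object of the clause headed by 'informed'; does not c-command the reflexive — cannot bind it (Principle A).

Carl's mentor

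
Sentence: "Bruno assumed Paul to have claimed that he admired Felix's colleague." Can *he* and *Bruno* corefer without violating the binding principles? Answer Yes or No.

Yes

*Bruno* is an R-expression; Principle C requires it to be free (not bound by any c-commanding expression).
— he: subject of the clause headed by 'admired'; the pronoun does not c-command the R-expression — coreference allowed.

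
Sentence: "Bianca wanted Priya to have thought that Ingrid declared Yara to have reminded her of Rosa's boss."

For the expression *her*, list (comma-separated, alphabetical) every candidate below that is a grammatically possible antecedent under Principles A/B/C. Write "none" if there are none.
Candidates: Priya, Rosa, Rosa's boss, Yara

*her* is a pronoun; Principle B requires it to be free in its binding domain — the clause headed by 'reminded'.
— Priya: subject of the clause headed by 'thought'; c-commands the pronoun but lies outside its binding domain — allowed.
— Rosa: possessor inside the second object DP of the clause headed by 'reminded'; is c-commanded by the pronoun; coreference would bind this R-expression — blocked (Principle C).
— Rosa's boss: second object of the clause headed by 'reminded'; is c-commanded by the pronoun; coreference would bind this R-expression — blocked (Principle C).
— Yara: subject of the clause headed by 'reminded'; c-commands the pronoun within its binding domain — blocked (Principle B).

Priya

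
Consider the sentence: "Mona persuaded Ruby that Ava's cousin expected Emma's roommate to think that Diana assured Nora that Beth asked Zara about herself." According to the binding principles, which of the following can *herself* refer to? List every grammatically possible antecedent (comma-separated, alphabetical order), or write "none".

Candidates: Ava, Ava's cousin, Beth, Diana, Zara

*herself* is a reflexive; Principle A requires it to be bound within its binding domain — the clause headed by 'asked'.
— Ava: possessor inside the subject DP of the clause headed by 'expected'; does not c-command the reflexive — cannot bind it (Principle A).
— Ava's cousin: subject of the clause headed by 'expected'; c-commands the reflexive but lies outside its binding domain — cannot bind it (Principle A).
— Beth: subject of the clause headed by 'asked'; c-commands the reflexive within its binding domain — allowed (Principle A).
— Diana: subject of the clause headed by 'assured'; c-commands the reflexive but lies outside its binding domain — cannot bind it (Principle A).
— Zara: object of the clause headed by 'asked'; c-commands the reflexive within its binding domain — allowed (Principle A).

Beth, Zara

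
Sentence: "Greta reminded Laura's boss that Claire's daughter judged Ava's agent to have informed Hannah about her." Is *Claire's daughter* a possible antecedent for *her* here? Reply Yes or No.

Yes

*her* is a pronoun; Principle B requires it to be free in its binding domain — the clause headed by 'informed'.
— Claire's daughter: subject of the clause headed by 'judged'; c-commands the pronoun but lies outside its binding domain — allowed.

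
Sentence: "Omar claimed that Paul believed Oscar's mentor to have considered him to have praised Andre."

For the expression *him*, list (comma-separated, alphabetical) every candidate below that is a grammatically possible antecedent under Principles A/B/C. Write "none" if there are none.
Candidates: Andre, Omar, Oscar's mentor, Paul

*him* is a pronoun; Principle B requires it to be free in its binding domain — the clause headed by 'considered'.
— Andre: object of the clause headed by 'praised'; is c-commanded by the pronoun; coreference would bind this R-expression — blocked (Principle C).
— Omar: subject of the matrix clause; c-commands the pronoun but lies outside its binding domain — allowed.
— Oscar's mentor: subject of the clause headed by 'considered'; c-commands the pronoun within its binding domain — blocked (Principle B).
— Paul: subject of the clause headed by 'believed'; c-commands the pronoun but lies outside its binding domain — allowed.

Omar, Paul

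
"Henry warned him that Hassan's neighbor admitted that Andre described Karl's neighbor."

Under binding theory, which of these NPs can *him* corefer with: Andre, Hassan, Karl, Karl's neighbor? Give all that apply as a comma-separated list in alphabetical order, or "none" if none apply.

none

*him* is a pronoun; Principle B requires it to be free in its binding domain — the matrix clause.
— Andre: subject of the clause headed by 'described'; is c-commanded by the pronoun; coreference would bind this R-expression — blocked (Principle C).
— Hassan: possessor inside the subject DP of the clause headed by 'admitted'; is c-commanded by the pronoun; coreference would bind this R-expression — blocked (Principle C).
— Karl: possessor inside the object DP of the clause headed by 'described'; is c-commanded by the pronoun; coreference would bind this R-expression — blocked (Principle C).
— Karl's neighbor: object of the clause headed by 'described'; is c-commanded by the pronoun; coreference would bind this R-expression — blocked (Principle C).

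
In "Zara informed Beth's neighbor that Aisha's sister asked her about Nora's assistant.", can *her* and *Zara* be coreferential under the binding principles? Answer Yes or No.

*Zara* is an R-expression; Principle C requires it to be free (not bound by any c-commanding expression).
— her: object of the clause headed by 'asked'; the pronoun does not c-command the R-expression — coreference allowed.

Yes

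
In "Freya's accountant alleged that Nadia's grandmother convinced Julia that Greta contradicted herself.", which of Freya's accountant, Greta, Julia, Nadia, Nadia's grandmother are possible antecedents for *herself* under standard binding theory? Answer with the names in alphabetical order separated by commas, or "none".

*herself* is a reflexive; Principle A requires it to be bound within its binding domain — the clause headed by 'contradicted'.
— Freya's accountant: subject of the matrix clause; c-commands the reflexive but lies outside its binding domain — cannot bind it (Principle A).
— Greta: subject of the clause headed by 'contradicted'; c-commands the reflexive within its binding domain — allowed (Principle A).
— Julia: object of the clause headed by 'convinced'; c-commands the reflexive but lies outside its binding domain — cannot bind it (Principle A).
— Nadia: possessor inside the subject DP of the clause headed by 'convinced'; does not c-command the reflexive — cannot bind it (Principle A).
— Nadia's grandmother: subject of the clause headed by 'convinced'; c-commands the reflexive but lies outside its binding domain — cannot bind it (Principle A).

Greta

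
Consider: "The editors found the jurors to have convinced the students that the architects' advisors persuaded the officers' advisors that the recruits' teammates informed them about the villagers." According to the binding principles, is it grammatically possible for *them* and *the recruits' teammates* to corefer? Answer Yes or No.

No

*them* is a pronoun; Principle B requires it to be free in its binding domain — the clause headed by 'informed'.
— the recruits' teammates: subject of the clause headed by 'informed'; c-commands the pronoun within its binding domain — blocked (Principle B).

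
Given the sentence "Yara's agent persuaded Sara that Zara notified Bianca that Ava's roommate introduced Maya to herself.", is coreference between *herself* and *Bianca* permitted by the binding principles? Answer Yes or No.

*herself* is a reflexive; Principle A requires it to be bound within its binding domain — the clause headed by 'introduced'.
— Bianca: object of the clause headed by 'notified'; c-commands the reflexive but lies outside its binding domain — cannot bind it (Principle A).

No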